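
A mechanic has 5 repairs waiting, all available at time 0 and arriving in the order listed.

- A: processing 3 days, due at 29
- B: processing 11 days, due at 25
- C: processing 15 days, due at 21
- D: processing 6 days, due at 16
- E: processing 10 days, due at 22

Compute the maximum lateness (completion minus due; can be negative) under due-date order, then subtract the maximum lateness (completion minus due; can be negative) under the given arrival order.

EDD (increasing due date): D C E B A.
D: 0→6, due 16, lateness -10
C: 6→21, due 21, lateness 0
E: 21→31, due 22, lateness 9
B: 31→42, due 25, lateness 17
A: 42→45, due 29, lateness 16
Maximum = 17.
FIFO (arrival order): A B C D E.
A: 0→3, due 29, lateness -26
B: 3→14, due 25, lateness -11
C: 14→29, due 21, lateness 8
D: 29→35, due 16, lateness 19
E: 35→45, due 22, lateness 23
Maximum = 23.
Difference = 17 − 23 = -6.

-6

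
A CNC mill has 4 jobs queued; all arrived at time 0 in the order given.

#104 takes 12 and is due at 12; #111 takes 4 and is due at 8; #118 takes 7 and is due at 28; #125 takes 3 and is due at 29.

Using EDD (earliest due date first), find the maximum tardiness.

4

EDD (increasing due date): #111 #104 #118 #125.
#111: 0→4, due 8, tardiness 0
#104: 4→16, due 12, tardiness 4
#118: 16→23, due 28, tardiness 0
#125: 23→26, due 29, tardiness 0
Maximum = 4.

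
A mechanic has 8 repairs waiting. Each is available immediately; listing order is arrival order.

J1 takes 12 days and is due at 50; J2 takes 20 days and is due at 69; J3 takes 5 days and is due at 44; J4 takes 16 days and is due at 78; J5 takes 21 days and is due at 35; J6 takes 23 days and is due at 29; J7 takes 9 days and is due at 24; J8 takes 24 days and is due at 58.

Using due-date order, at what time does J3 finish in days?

58

EDD (increasing due date): J7 J6 J5 J3 J1 J8 J2 J4.
J7: 0→9
J6: 9→32
J5: 32→53
J3: 53→58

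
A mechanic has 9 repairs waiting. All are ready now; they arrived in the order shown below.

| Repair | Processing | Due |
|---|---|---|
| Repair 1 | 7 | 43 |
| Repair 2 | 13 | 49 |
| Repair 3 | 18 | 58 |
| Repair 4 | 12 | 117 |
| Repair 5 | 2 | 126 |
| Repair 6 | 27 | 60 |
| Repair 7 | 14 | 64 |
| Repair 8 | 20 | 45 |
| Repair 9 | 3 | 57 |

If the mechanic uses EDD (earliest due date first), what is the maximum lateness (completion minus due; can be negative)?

EDD (increasing due date): Repair 1 Repair 8 Repair 2 Repair 9 Repair 3 Repair 6 Repair 7 Repair 4 Repair 5.
Repair 1: 0→7, due 43, lateness -36
Repair 8: 7→27, due 45, lateness -18
Repair 2: 27→40, due 49, lateness -9
Repair 9: 40→43, due 57, lateness -14
Repair 3: 43→61, due 58, lateness 3
Repair 6: 61→88, due 60, lateness 28
Repair 7: 88→102, due 64, lateness 38
Repair 4: 102→114, due 117, lateness -3
Repair 5: 114→116, due 126, lateness -10
Maximum = 38.

38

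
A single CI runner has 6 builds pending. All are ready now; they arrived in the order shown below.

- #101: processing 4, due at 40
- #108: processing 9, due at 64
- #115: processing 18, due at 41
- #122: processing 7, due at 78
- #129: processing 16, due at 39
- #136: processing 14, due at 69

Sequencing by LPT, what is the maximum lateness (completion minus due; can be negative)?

28

LPT (decreasing processing time): #115 #129 #136 #108 #122 #101.
#115: 0→18, due 41, lateness -23
#129: 18→34, due 39, lateness -5
#136: 34→48, due 69, lateness -21
#108: 48→57, due 64, lateness -7
#122: 57→64, due 78, lateness -14
#101: 64→68, due 40, lateness 28
Maximum = 28.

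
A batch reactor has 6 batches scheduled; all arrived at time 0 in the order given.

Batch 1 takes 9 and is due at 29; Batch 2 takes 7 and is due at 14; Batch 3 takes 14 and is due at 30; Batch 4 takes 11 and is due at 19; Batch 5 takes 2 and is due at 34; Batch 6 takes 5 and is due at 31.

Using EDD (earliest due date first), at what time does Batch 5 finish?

EDD (increasing due date): Batch 2 Batch 4 Batch 1 Batch 3 Batch 6 Batch 5.
Batch 2: 0→7
Batch 4: 7→18
Batch 1: 18→27
Batch 3: 27→41
Batch 6: 41→46
Batch 5: 46→48

48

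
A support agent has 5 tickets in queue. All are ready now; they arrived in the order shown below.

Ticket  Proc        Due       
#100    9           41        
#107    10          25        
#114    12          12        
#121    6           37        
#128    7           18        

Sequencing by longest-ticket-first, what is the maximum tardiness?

20

LPT (decreasing processing time): #114 #107 #100 #128 #121.
#114: 0→12, due 12, tardiness 0
#107: 12→22, due 25, tardiness 0
#100: 22→31, due 41, tardiness 0
#128: 31→38, due 18, tardiness 20
#121: 38→44, due 37, tardiness 7
Maximum = 20.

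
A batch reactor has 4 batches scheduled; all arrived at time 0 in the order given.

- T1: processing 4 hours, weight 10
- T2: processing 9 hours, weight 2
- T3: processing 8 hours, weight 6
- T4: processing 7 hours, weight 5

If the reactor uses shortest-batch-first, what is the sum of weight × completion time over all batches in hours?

SPT (increasing processing time): T1 T4 T3 T2.
T1: finishes 4, weight 10, w·C = 40
T4: finishes 11, weight 5, w·C = 55
T3: finishes 19, weight 6, w·C = 114
T2: finishes 28, weight 2, w·C = 56
Sum = 40+55+114+56 = 265.

265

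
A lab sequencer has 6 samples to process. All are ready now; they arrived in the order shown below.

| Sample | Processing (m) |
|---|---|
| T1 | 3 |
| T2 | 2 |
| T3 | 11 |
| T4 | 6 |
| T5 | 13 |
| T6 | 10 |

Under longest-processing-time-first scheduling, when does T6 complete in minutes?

34

LPT (decreasing processing time): T5 T3 T6 T4 T1 T2.
T5: 0→13
T3: 13→24
T6: 24→34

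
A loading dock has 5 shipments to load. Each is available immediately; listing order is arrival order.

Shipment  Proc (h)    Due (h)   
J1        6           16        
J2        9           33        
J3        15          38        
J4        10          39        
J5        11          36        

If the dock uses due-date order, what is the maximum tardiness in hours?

12

EDD (increasing due date): J1 J2 J5 J3 J4.
J1: 0→6, due 16, tardiness 0
J2: 6→15, due 33, tardiness 0
J5: 15→26, due 36, tardiness 0
J3: 26→41, due 38, tardiness 3
J4: 41→51, due 39, tardiness 12
Maximum = 12.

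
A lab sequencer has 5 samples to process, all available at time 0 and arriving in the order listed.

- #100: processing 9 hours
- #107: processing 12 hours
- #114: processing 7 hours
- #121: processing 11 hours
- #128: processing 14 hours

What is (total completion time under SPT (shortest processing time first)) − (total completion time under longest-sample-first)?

SPT (increasing processing time): #114 #100 #121 #107 #128.
#114: 0→7
#100: 7→16
#121: 16→27
#107: 27→39
#128: 39→53
Sum = 7+16+27+39+53 = 142.
LPT (decreasing processing time): #128 #107 #121 #100 #114.
#128: 0→14
#107: 14→26
#121: 26→37
#100: 37→46
#114: 46→53
Sum = 14+26+37+46+53 = 176.
Difference = 142 − 176 = -34.

-34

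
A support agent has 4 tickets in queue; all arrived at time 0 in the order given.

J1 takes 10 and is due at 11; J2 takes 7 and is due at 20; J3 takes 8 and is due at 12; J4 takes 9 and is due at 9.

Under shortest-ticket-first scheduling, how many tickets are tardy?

3

SPT (increasing processing time): J2 J3 J4 J1.
J2: 0→7, due 20, tardiness 0
J3: 7→15, due 12, tardiness 3
J4: 15→24, due 9, tardiness 15
J1: 24→34, due 11, tardiness 23
Late tickets: 3.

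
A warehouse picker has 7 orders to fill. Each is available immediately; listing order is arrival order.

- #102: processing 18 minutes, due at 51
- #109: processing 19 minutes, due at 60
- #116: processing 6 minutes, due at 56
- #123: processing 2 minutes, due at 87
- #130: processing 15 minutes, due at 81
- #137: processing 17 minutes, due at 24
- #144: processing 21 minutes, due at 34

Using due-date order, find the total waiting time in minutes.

EDD (increasing due date): #137 #144 #102 #116 #109 #130 #123.
#137: waits 0, runs 0→17
#144: waits 17, runs 17→38
#102: waits 38, runs 38→56
#116: waits 56, runs 56→62
#109: waits 62, runs 62→81
#130: waits 81, runs 81→96
#123: waits 96, runs 96→98
Sum = 0+17+38+56+62+81+96 = 350.

350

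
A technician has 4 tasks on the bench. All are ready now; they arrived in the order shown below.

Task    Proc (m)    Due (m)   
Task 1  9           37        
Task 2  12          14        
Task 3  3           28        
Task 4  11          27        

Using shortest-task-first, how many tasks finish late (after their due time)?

1

SPT (increasing processing time): Task 3 Task 1 Task 4 Task 2.
Task 3: 0→3, due 28, tardiness 0
Task 1: 3→12, due 37, tardiness 0
Task 4: 12→23, due 27, tardiness 0
Task 2: 23→35, due 14, tardiness 21
Late tasks: 1.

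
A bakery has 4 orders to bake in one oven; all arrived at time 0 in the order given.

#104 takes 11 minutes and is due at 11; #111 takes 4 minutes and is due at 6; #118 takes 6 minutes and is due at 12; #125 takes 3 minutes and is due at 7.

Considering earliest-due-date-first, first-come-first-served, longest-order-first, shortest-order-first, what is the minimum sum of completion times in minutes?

47

EDD (increasing due date): #111 #125 #104 #118.
#111: 0→4
#125: 4→7
#104: 7→18
#118: 18→24
Sum = 4+7+18+24 = 53.
FIFO (arrival order): #104 #111 #118 #125.
#104: 0→11
#111: 11→15
#118: 15→21
#125: 21→24
Sum = 11+15+21+24 = 71.
LPT (decreasing processing time): #104 #118 #111 #125.
#104: 0→11
#118: 11→17
#111: 17→21
#125: 21→24
Sum = 11+17+21+24 = 73.
SPT (increasing processing time): #125 #111 #118 #104.
#125: 0→3
#111: 3→7
#118: 7→13
#104: 13→24
Sum = 3+7+13+24 = 47.
EDD 53, FIFO 71, LPT 73, SPT 47 → minimum 47.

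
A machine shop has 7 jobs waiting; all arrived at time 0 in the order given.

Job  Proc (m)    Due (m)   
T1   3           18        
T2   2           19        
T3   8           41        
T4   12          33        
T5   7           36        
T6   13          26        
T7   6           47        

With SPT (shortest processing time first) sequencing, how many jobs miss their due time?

2

SPT (increasing processing time): T2 T1 T7 T5 T3 T4 T6.
T2: 0→2, due 19, tardiness 0
T1: 2→5, due 18, tardiness 0
T7: 5→11, due 47, tardiness 0
T5: 11→18, due 36, tardiness 0
T3: 18→26, due 41, tardiness 0
T4: 26→38, due 33, tardiness 5
T6: 38→51, due 26, tardiness 25
Late jobs: 2.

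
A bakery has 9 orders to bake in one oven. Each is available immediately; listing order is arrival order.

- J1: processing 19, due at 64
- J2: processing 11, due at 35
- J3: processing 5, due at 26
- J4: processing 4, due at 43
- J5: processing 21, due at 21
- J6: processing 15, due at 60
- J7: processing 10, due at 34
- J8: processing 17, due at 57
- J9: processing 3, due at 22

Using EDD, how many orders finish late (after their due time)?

8

EDD (increasing due date): J5 J9 J3 J7 J2 J4 J8 J6 J1.
J5: 0→21, due 21, tardiness 0
J9: 21→24, due 22, tardiness 2
J3: 24→29, due 26, tardiness 3
J7: 29→39, due 34, tardiness 5
J2: 39→50, due 35, tardiness 15
J4: 50→54, due 43, tardiness 11
J8: 54→71, due 57, tardiness 14
J6: 71→86, due 60, tardiness 26
J1: 86→105, due 64, tardiness 41
Late orders: 8.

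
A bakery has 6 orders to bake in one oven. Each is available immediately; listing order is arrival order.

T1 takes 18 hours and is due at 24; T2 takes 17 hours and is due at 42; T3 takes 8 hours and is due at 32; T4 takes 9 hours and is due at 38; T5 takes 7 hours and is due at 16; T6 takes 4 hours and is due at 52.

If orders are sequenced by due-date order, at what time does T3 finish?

33

EDD (increasing due date): T5 T1 T3 T4 T2 T6.
T5: 0→7
T1: 7→25
T3: 25→33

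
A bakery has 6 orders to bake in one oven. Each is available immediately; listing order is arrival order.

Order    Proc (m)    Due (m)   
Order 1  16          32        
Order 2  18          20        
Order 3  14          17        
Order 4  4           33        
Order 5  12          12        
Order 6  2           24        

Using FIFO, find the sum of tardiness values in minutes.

158

FIFO (arrival order): Order 1 Order 2 Order 3 Order 4 Order 5 Order 6.
Order 1: 0→16, due 32, tardiness 0
Order 2: 16→34, due 20, tardiness 14
Order 3: 34→48, due 17, tardiness 31
Order 4: 48→52, due 33, tardiness 19
Order 5: 52→64, due 12, tardiness 52
Order 6: 64→66, due 24, tardiness 42
Sum = 0+14+31+19+52+42 = 158.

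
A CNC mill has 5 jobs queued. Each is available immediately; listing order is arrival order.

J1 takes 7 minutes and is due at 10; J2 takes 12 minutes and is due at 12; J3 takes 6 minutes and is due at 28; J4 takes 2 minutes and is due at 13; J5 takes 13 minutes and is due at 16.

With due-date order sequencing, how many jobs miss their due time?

4

EDD (increasing due date): J1 J2 J4 J5 J3.
J1: 0→7, due 10, tardiness 0
J2: 7→19, due 12, tardiness 7
J4: 19→21, due 13, tardiness 8
J5: 21→34, due 16, tardiness 18
J3: 34→40, due 28, tardiness 12
Late jobs: 4.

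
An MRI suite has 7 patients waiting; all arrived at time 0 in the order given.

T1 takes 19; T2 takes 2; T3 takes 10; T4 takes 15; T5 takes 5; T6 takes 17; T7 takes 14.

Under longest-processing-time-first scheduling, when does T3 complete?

LPT (decreasing processing time): T1 T6 T4 T7 T3 T5 T2.
T1: 0→19
T6: 19→36
T4: 36→51
T7: 51→65
T3: 65→75

75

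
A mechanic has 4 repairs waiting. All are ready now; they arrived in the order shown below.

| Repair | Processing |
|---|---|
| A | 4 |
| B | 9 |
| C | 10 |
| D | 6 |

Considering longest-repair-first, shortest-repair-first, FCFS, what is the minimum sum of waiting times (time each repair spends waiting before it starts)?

33

LPT (decreasing processing time): C B D A.
C: waits 0, runs 0→10
B: waits 10, runs 10→19
D: waits 19, runs 19→25
A: waits 25, runs 25→29
Sum = 0+10+19+25 = 54.
SPT (increasing processing time): A D B C.
A: waits 0, runs 0→4
D: waits 4, runs 4→10
B: waits 10, runs 10→19
C: waits 19, runs 19→29
Sum = 0+4+10+19 = 33.
FIFO (arrival order): A B C D.
A: waits 0, runs 0→4
B: waits 4, runs 4→13
C: waits 13, runs 13→23
D: waits 23, runs 23→29
Sum = 0+4+13+23 = 40.
LPT 54, SPT 33, FIFO 40 → minimum 33.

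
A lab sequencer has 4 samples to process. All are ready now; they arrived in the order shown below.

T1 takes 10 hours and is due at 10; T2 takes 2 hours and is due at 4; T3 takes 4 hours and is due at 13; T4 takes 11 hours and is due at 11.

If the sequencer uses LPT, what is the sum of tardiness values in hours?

LPT (decreasing processing time): T4 T1 T3 T2.
T4: 0→11, due 11, tardiness 0
T1: 11→21, due 10, tardiness 11
T3: 21→25, due 13, tardiness 12
T2: 25→27, due 4, tardiness 23
Sum = 0+11+12+23 = 46.

46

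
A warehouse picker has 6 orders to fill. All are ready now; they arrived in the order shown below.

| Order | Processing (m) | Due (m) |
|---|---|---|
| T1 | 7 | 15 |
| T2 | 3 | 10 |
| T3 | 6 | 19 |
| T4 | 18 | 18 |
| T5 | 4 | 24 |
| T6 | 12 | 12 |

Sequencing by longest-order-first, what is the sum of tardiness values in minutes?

LPT (decreasing processing time): T4 T6 T1 T3 T5 T2.
T4: 0→18, due 18, tardiness 0
T6: 18→30, due 12, tardiness 18
T1: 30→37, due 15, tardiness 22
T3: 37→43, due 19, tardiness 24
T5: 43→47, due 24, tardiness 23
T2: 47→50, due 10, tardiness 40
Sum = 0+18+22+24+23+40 = 127.

127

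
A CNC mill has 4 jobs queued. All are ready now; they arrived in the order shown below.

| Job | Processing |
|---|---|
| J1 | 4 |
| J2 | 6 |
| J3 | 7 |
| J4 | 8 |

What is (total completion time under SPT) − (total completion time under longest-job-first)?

SPT (increasing processing time): J1 J2 J3 J4.
J1: 0→4
J2: 4→10
J3: 10→17
J4: 17→25
Sum = 4+10+17+25 = 56.
LPT (decreasing processing time): J4 J3 J2 J1.
J4: 0→8
J3: 8→15
J2: 15→21
J1: 21→25
Sum = 8+15+21+25 = 69.
Difference = 56 − 69 = -13.

-13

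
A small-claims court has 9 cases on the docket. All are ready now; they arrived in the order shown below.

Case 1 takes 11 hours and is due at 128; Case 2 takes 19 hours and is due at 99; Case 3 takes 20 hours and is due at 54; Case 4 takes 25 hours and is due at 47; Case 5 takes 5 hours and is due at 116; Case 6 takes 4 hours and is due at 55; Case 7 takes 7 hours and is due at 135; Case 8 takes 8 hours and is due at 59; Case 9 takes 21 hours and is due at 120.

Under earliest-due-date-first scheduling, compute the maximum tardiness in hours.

EDD (increasing due date): Case 4 Case 3 Case 6 Case 8 Case 2 Case 5 Case 9 Case 1 Case 7.
Case 4: 0→25, due 47, tardiness 0
Case 3: 25→45, due 54, tardiness 0
Case 6: 45→49, due 55, tardiness 0
Case 8: 49→57, due 59, tardiness 0
Case 2: 57→76, due 99, tardiness 0
Case 5: 76→81, due 116, tardiness 0
Case 9: 81→102, due 120, tardiness 0
Case 1: 102→113, due 128, tardiness 0
Case 7: 113→120, due 135, tardiness 0
Maximum = 0.

0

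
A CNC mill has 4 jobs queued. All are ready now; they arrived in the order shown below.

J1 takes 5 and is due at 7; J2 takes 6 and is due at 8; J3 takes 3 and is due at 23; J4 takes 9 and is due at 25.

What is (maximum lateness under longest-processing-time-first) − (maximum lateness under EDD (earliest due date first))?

10

LPT (decreasing processing time): J4 J2 J1 J3.
J4: 0→9, due 25, lateness -16
J2: 9→15, due 8, lateness 7
J1: 15→20, due 7, lateness 13
J3: 20→23, due 23, lateness 0
Maximum = 13.
EDD (increasing due date): J1 J2 J3 J4.
J1: 0→5, due 7, lateness -2
J2: 5→11, due 8, lateness 3
J3: 11→14, due 23, lateness -9
J4: 14→23, due 25, lateness -2
Maximum = 3.
Difference = 13 − 3 = 10.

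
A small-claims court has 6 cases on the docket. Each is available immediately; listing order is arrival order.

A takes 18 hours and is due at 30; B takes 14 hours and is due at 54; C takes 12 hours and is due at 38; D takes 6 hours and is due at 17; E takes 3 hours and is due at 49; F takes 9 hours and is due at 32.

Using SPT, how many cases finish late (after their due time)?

1

SPT (increasing processing time): E D F C B A.
E: 0→3, due 49, tardiness 0
D: 3→9, due 17, tardiness 0
F: 9→18, due 32, tardiness 0
C: 18→30, due 38, tardiness 0
B: 30→44, due 54, tardiness 0
A: 44→62, due 30, tardiness 32
Late cases: 1.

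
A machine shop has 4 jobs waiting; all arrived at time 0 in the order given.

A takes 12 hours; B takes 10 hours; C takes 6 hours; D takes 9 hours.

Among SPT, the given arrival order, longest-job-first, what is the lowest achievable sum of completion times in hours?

SPT (increasing processing time): C D B A.
C: 0→6
D: 6→15
B: 15→25
A: 25→37
Sum = 6+15+25+37 = 83.
FIFO (arrival order): A B C D.
A: 0→12
B: 12→22
C: 22→28
D: 28→37
Sum = 12+22+28+37 = 99.
LPT (decreasing processing time): A B D C.
A: 0→12
B: 12→22
D: 22→31
C: 31→37
Sum = 12+22+31+37 = 102.
SPT 83, FIFO 99, LPT 102 → minimum 83.

83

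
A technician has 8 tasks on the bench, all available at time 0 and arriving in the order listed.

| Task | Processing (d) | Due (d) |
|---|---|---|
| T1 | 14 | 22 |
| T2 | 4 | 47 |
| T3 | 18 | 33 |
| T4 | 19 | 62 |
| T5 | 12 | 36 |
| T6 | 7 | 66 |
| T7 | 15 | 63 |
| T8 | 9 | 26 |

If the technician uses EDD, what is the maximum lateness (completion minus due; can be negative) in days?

EDD (increasing due date): T1 T8 T3 T5 T2 T4 T7 T6.
T1: 0→14, due 22, lateness -8
T8: 14→23, due 26, lateness -3
T3: 23→41, due 33, lateness 8
T5: 41→53, due 36, lateness 17
T2: 53→57, due 47, lateness 10
T4: 57→76, due 62, lateness 14
T7: 76→91, due 63, lateness 28
T6: 91→98, due 66, lateness 32
Maximum = 32.

32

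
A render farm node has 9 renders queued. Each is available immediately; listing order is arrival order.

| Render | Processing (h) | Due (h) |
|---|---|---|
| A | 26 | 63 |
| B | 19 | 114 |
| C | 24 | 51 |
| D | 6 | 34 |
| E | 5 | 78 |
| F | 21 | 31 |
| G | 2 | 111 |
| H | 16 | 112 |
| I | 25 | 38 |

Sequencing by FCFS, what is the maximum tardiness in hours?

FIFO (arrival order): A B C D E F G H I.
A: 0→26, due 63, tardiness 0
B: 26→45, due 114, tardiness 0
C: 45→69, due 51, tardiness 18
D: 69→75, due 34, tardiness 41
E: 75→80, due 78, tardiness 2
F: 80→101, due 31, tardiness 70
G: 101→103, due 111, tardiness 0
H: 103→119, due 112, tardiness 7
I: 119→144, due 38, tardiness 106
Maximum = 106.

106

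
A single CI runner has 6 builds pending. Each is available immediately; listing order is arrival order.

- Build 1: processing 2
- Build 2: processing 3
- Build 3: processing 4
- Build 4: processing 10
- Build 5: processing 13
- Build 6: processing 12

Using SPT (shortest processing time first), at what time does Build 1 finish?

SPT (increasing processing time): Build 1 Build 2 Build 3 Build 4 Build 6 Build 5.
Build 1: 0→2

2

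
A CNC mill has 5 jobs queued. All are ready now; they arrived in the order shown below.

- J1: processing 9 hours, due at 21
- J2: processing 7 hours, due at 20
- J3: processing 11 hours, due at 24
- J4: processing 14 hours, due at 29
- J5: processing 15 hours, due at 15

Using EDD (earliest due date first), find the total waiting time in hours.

110

EDD (increasing due date): J5 J2 J1 J3 J4.
J5: waits 0, runs 0→15
J2: waits 15, runs 15→22
J1: waits 22, runs 22→31
J3: waits 31, runs 31→42
J4: waits 42, runs 42→56
Sum = 0+15+22+31+42 = 110.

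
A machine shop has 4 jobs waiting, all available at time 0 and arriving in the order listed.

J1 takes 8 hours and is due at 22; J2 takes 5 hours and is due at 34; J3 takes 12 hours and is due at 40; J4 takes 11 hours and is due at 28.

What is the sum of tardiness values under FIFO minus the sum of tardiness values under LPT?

-3

FIFO (arrival order): J1 J2 J3 J4.
J1: 0→8, due 22, tardiness 0
J2: 8→13, due 34, tardiness 0
J3: 13→25, due 40, tardiness 0
J4: 25→36, due 28, tardiness 8
Sum = 0+0+0+8 = 8.
LPT (decreasing processing time): J3 J4 J1 J2.
J3: 0→12, due 40, tardiness 0
J4: 12→23, due 28, tardiness 0
J1: 23→31, due 22, tardiness 9
J2: 31→36, due 34, tardiness 2
Sum = 0+0+9+2 = 11.
Difference = 8 − 11 = -3.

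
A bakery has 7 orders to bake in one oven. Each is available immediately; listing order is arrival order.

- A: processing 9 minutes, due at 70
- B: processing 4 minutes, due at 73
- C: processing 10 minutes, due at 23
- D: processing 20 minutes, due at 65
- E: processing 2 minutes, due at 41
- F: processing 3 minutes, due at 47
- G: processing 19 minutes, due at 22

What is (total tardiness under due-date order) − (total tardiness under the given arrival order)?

EDD (increasing due date): G C E F D A B.
G: 0→19, due 22, tardiness 0
C: 19→29, due 23, tardiness 6
E: 29→31, due 41, tardiness 0
F: 31→34, due 47, tardiness 0
D: 34→54, due 65, tardiness 0
A: 54→63, due 70, tardiness 0
B: 63→67, due 73, tardiness 0
Sum = 0+6+0+0+0+0+0 = 6.
FIFO (arrival order): A B C D E F G.
A: 0→9, due 70, tardiness 0
B: 9→13, due 73, tardiness 0
C: 13→23, due 23, tardiness 0
D: 23→43, due 65, tardiness 0
E: 43→45, due 41, tardiness 4
F: 45→48, due 47, tardiness 1
G: 48→67, due 22, tardiness 45
Sum = 0+0+0+0+4+1+45 = 50.
Difference = 6 − 50 = -44.

-44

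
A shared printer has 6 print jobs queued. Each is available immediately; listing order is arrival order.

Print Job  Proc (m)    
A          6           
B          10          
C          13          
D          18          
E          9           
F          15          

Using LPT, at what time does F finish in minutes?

33

LPT (decreasing processing time): D F C B E A.
D: 0→18
F: 18→33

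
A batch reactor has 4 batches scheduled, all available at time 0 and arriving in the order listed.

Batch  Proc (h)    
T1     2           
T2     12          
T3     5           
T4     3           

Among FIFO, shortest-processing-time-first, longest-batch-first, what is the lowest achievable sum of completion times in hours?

FIFO (arrival order): T1 T2 T3 T4.
T1: 0→2
T2: 2→14
T3: 14→19
T4: 19→22
Sum = 2+14+19+22 = 57.
SPT (increasing processing time): T1 T4 T3 T2.
T1: 0→2
T4: 2→5
T3: 5→10
T2: 10→22
Sum = 2+5+10+22 = 39.
LPT (decreasing processing time): T2 T3 T4 T1.
T2: 0→12
T3: 12→17
T4: 17→20
T1: 20→22
Sum = 12+17+20+22 = 71.
FIFO 57, SPT 39, LPT 71 → minimum 39.

39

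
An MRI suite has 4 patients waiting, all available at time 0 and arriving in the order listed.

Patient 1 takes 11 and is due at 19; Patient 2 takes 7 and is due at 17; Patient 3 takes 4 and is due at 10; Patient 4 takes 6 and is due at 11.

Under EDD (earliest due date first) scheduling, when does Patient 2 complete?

17

EDD (increasing due date): Patient 3 Patient 4 Patient 2 Patient 1.
Patient 3: 0→4
Patient 4: 4→10
Patient 2: 10→17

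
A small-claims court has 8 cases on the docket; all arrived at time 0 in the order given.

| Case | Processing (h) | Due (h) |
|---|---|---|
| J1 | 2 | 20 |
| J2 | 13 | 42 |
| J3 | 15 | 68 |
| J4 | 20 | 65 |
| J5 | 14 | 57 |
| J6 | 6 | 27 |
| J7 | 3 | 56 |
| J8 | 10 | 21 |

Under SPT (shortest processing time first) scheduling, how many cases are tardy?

1

SPT (increasing processing time): J1 J7 J6 J8 J2 J5 J3 J4.
J1: 0→2, due 20, tardiness 0
J7: 2→5, due 56, tardiness 0
J6: 5→11, due 27, tardiness 0
J8: 11→21, due 21, tardiness 0
J2: 21→34, due 42, tardiness 0
J5: 34→48, due 57, tardiness 0
J3: 48→63, due 68, tardiness 0
J4: 63→83, due 65, tardiness 18
Late cases: 1.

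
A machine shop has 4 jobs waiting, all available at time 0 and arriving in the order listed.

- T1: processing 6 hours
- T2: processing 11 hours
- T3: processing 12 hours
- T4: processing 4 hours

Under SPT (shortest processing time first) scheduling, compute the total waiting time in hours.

35

SPT (increasing processing time): T4 T1 T2 T3.
T4: waits 0, runs 0→4
T1: waits 4, runs 4→10
T2: waits 10, runs 10→21
T3: waits 21, runs 21→33
Sum = 0+4+10+21 = 35.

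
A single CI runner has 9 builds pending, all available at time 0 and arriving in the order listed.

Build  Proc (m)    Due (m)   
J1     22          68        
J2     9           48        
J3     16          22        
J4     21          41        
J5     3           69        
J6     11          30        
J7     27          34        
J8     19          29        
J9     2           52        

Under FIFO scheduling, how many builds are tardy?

7

FIFO (arrival order): J1 J2 J3 J4 J5 J6 J7 J8 J9.
J1: 0→22, due 68, tardiness 0
J2: 22→31, due 48, tardiness 0
J3: 31→47, due 22, tardiness 25
J4: 47→68, due 41, tardiness 27
J5: 68→71, due 69, tardiness 2
J6: 71→82, due 30, tardiness 52
J7: 82→109, due 34, tardiness 75
J8: 109→128, due 29, tardiness 99
J9: 128→130, due 52, tardiness 78
Late builds: 7.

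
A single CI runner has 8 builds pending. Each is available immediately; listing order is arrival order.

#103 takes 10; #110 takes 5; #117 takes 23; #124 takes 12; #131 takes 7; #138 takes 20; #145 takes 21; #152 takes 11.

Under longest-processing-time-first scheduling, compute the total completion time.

LPT (decreasing processing time): #117 #145 #138 #124 #152 #103 #131 #110.
#117: 0→23
#145: 23→44
#138: 44→64
#124: 64→76
#152: 76→87
#103: 87→97
#131: 97→104
#110: 104→109
Sum = 23+44+64+76+87+97+104+109 = 604.

604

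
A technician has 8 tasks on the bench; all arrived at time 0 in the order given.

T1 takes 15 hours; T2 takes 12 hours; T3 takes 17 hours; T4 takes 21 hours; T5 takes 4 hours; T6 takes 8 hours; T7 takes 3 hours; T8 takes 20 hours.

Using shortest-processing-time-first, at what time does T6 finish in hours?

SPT (increasing processing time): T7 T5 T6 T2 T1 T3 T8 T4.
T7: 0→3
T5: 3→7
T6: 7→15

15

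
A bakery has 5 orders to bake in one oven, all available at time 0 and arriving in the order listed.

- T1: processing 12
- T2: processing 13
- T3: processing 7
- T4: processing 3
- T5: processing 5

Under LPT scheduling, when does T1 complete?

LPT (decreasing processing time): T2 T1 T3 T5 T4.
T2: 0→13
T1: 13→25

25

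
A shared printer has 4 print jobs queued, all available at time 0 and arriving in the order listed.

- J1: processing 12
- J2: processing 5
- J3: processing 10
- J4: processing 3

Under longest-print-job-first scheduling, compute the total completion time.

91

LPT (decreasing processing time): J1 J3 J2 J4.
J1: 0→12
J3: 12→22
J2: 22→27
J4: 27→30
Sum = 12+22+27+30 = 91.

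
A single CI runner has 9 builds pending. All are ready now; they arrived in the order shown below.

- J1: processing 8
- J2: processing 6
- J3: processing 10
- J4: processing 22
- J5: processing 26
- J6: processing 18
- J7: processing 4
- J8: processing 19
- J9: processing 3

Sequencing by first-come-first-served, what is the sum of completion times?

FIFO (arrival order): J1 J2 J3 J4 J5 J6 J7 J8 J9.
J1: 0→8
J2: 8→14
J3: 14→24
J4: 24→46
J5: 46→72
J6: 72→90
J7: 90→94
J8: 94→113
J9: 113→116
Sum = 8+14+24+46+72+90+94+113+116 = 577.

577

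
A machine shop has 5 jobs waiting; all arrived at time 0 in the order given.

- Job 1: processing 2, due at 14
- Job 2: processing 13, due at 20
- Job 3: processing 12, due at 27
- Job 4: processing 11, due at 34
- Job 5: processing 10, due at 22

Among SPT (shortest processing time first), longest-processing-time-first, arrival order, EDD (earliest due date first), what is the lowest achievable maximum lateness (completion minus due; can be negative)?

14

SPT (increasing processing time): Job 1 Job 5 Job 4 Job 3 Job 2.
Job 1: 0→2, due 14, lateness -12
Job 5: 2→12, due 22, lateness -10
Job 4: 12→23, due 34, lateness -11
Job 3: 23→35, due 27, lateness 8
Job 2: 35→48, due 20, lateness 28
Maximum = 28.
LPT (decreasing processing time): Job 2 Job 3 Job 4 Job 5 Job 1.
Job 2: 0→13, due 20, lateness -7
Job 3: 13→25, due 27, lateness -2
Job 4: 25→36, due 34, lateness 2
Job 5: 36→46, due 22, lateness 24
Job 1: 46→48, due 14, lateness 34
Maximum = 34.
FIFO (arrival order): Job 1 Job 2 Job 3 Job 4 Job 5.
Job 1: 0→2, due 14, lateness -12
Job 2: 2→15, due 20, lateness -5
Job 3: 15→27, due 27, lateness 0
Job 4: 27→38, due 34, lateness 4
Job 5: 38→48, due 22, lateness 26
Maximum = 26.
EDD (increasing due date): Job 1 Job 2 Job 5 Job 3 Job 4.
Job 1: 0→2, due 14, lateness -12
Job 2: 2→15, due 20, lateness -5
Job 5: 15→25, due 22, lateness 3
Job 3: 25→37, due 27, lateness 10
Job 4: 37→48, due 34, lateness 14
Maximum = 14.
SPT 28, LPT 34, FIFO 26, EDD 14 → minimum 14.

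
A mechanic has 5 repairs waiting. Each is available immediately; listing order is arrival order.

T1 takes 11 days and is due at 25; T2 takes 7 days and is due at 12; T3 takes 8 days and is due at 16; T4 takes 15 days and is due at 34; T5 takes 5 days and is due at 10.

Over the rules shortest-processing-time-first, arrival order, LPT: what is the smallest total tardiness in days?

SPT (increasing processing time): T5 T2 T3 T1 T4.
T5: 0→5, due 10, tardiness 0
T2: 5→12, due 12, tardiness 0
T3: 12→20, due 16, tardiness 4
T1: 20→31, due 25, tardiness 6
T4: 31→46, due 34, tardiness 12
Sum = 0+0+4+6+12 = 22.
FIFO (arrival order): T1 T2 T3 T4 T5.
T1: 0→11, due 25, tardiness 0
T2: 11→18, due 12, tardiness 6
T3: 18→26, due 16, tardiness 10
T4: 26→41, due 34, tardiness 7
T5: 41→46, due 10, tardiness 36
Sum = 0+6+10+7+36 = 59.
LPT (decreasing processing time): T4 T1 T3 T2 T5.
T4: 0→15, due 34, tardiness 0
T1: 15→26, due 25, tardiness 1
T3: 26→34, due 16, tardiness 18
T2: 34→41, due 12, tardiness 29
T5: 41→46, due 10, tardiness 36
Sum = 0+1+18+29+36 = 84.
SPT 22, FIFO 59, LPT 84 → minimum 22.

22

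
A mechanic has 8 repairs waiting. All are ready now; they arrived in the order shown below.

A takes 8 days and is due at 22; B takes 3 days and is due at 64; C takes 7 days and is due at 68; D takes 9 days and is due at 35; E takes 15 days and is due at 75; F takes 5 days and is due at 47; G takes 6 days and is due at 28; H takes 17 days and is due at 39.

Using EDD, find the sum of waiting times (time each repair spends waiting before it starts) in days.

EDD (increasing due date): A G D H F B C E.
A: waits 0, runs 0→8
G: waits 8, runs 8→14
D: waits 14, runs 14→23
H: waits 23, runs 23→40
F: waits 40, runs 40→45
B: waits 45, runs 45→48
C: waits 48, runs 48→55
E: waits 55, runs 55→70
Sum = 0+8+14+23+40+45+48+55 = 233.

233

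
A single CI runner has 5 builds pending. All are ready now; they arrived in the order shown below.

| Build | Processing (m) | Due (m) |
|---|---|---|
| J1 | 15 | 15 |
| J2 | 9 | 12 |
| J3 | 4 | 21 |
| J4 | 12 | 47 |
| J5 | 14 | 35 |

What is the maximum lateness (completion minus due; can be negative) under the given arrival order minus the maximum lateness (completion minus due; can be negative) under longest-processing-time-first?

-19

FIFO (arrival order): J1 J2 J3 J4 J5.
J1: 0→15, due 15, lateness 0
J2: 15→24, due 12, lateness 12
J3: 24→28, due 21, lateness 7
J4: 28→40, due 47, lateness -7
J5: 40→54, due 35, lateness 19
Maximum = 19.
LPT (decreasing processing time): J1 J5 J4 J2 J3.
J1: 0→15, due 15, lateness 0
J5: 15→29, due 35, lateness -6
J4: 29→41, due 47, lateness -6
J2: 41→50, due 12, lateness 38
J3: 50→54, due 21, lateness 33
Maximum = 38.
Difference = 19 − 38 = -19.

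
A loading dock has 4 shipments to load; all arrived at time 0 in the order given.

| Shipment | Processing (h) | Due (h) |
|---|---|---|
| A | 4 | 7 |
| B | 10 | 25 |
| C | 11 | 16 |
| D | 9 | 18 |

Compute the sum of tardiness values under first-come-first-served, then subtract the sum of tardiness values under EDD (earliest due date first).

10

FIFO (arrival order): A B C D.
A: 0→4, due 7, tardiness 0
B: 4→14, due 25, tardiness 0
C: 14→25, due 16, tardiness 9
D: 25→34, due 18, tardiness 16
Sum = 0+0+9+16 = 25.
EDD (increasing due date): A C D B.
A: 0→4, due 7, tardiness 0
C: 4→15, due 16, tardiness 0
D: 15→24, due 18, tardiness 6
B: 24→34, due 25, tardiness 9
Sum = 0+0+6+9 = 15.
Difference = 25 − 15 = 10.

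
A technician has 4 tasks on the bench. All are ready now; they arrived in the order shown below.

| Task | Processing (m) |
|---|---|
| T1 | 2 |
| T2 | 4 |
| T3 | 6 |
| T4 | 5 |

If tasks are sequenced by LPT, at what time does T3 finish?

6

LPT (decreasing processing time): T3 T4 T2 T1.
T3: 0→6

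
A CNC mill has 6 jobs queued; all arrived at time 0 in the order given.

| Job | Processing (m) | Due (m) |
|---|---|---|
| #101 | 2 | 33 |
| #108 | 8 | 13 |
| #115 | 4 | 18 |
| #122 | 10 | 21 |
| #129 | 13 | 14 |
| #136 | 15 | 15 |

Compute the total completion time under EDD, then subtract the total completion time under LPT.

-22

EDD (increasing due date): #108 #129 #136 #115 #122 #101.
#108: 0→8
#129: 8→21
#136: 21→36
#115: 36→40
#122: 40→50
#101: 50→52
Sum = 8+21+36+40+50+52 = 207.
LPT (decreasing processing time): #136 #129 #122 #108 #115 #101.
#136: 0→15
#129: 15→28
#122: 28→38
#108: 38→46
#115: 46→50
#101: 50→52
Sum = 15+28+38+46+50+52 = 229.
Difference = 207 − 229 = -22.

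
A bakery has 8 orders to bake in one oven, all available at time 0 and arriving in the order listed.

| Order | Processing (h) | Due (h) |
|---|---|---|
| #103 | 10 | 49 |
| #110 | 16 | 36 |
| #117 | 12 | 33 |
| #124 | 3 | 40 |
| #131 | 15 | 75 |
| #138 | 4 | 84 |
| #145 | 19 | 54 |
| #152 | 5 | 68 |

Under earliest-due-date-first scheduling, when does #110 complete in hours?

28

EDD (increasing due date): #117 #110 #124 #103 #145 #152 #131 #138.
#117: 0→12
#110: 12→28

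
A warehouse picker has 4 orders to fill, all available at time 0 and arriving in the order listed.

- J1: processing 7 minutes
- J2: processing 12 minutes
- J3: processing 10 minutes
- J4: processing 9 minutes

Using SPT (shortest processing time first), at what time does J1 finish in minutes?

7

SPT (increasing processing time): J1 J4 J3 J2.
J1: 0→7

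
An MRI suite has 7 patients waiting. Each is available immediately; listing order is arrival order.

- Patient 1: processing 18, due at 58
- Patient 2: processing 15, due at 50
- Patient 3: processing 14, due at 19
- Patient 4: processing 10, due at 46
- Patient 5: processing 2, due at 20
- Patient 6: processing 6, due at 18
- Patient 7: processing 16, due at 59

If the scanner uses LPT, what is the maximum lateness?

LPT (decreasing processing time): Patient 1 Patient 7 Patient 2 Patient 3 Patient 4 Patient 6 Patient 5.
Patient 1: 0→18, due 58, lateness -40
Patient 7: 18→34, due 59, lateness -25
Patient 2: 34→49, due 50, lateness -1
Patient 3: 49→63, due 19, lateness 44
Patient 4: 63→73, due 46, lateness 27
Patient 6: 73→79, due 18, lateness 61
Patient 5: 79→81, due 20, lateness 61
Maximum = 61.

61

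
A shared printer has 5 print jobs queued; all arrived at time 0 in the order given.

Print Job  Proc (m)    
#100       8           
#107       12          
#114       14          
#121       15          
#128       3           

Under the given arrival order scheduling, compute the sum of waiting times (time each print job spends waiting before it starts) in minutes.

FIFO (arrival order): #100 #107 #114 #121 #128.
#100: waits 0, runs 0→8
#107: waits 8, runs 8→20
#114: waits 20, runs 20→34
#121: waits 34, runs 34→49
#128: waits 49, runs 49→52
Sum = 0+8+20+34+49 = 111.

111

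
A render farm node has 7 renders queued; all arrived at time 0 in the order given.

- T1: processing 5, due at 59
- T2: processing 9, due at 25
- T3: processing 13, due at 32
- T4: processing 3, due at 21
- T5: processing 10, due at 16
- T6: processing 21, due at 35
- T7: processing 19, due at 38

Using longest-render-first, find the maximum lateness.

59

LPT (decreasing processing time): T6 T7 T3 T5 T2 T1 T4.
T6: 0→21, due 35, lateness -14
T7: 21→40, due 38, lateness 2
T3: 40→53, due 32, lateness 21
T5: 53→63, due 16, lateness 47
T2: 63→72, due 25, lateness 47
T1: 72→77, due 59, lateness 18
T4: 77→80, due 21, lateness 59
Maximum = 59.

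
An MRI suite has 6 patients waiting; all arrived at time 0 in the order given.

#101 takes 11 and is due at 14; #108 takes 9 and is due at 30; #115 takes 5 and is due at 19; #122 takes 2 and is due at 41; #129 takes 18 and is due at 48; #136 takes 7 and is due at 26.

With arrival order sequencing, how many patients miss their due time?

FIFO (arrival order): #101 #108 #115 #122 #129 #136.
#101: 0→11, due 14, tardiness 0
#108: 11→20, due 30, tardiness 0
#115: 20→25, due 19, tardiness 6
#122: 25→27, due 41, tardiness 0
#129: 27→45, due 48, tardiness 0
#136: 45→52, due 26, tardiness 26
Late patients: 2.

2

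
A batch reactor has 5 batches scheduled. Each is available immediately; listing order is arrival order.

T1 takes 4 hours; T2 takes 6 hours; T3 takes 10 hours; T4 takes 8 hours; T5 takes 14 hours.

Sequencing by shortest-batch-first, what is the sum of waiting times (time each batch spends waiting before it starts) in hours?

60

SPT (increasing processing time): T1 T2 T4 T3 T5.
T1: waits 0, runs 0→4
T2: waits 4, runs 4→10
T4: waits 10, runs 10→18
T3: waits 18, runs 18→28
T5: waits 28, runs 28→42
Sum = 0+4+10+18+28 = 60.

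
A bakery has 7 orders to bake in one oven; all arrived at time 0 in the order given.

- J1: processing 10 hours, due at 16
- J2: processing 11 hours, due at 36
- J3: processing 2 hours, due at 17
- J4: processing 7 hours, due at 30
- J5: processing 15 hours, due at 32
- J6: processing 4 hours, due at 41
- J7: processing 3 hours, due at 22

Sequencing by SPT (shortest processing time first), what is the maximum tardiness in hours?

20

SPT (increasing processing time): J3 J7 J6 J4 J1 J2 J5.
J3: 0→2, due 17, tardiness 0
J7: 2→5, due 22, tardiness 0
J6: 5→9, due 41, tardiness 0
J4: 9→16, due 30, tardiness 0
J1: 16→26, due 16, tardiness 10
J2: 26→37, due 36, tardiness 1
J5: 37→52, due 32, tardiness 20
Maximum = 20.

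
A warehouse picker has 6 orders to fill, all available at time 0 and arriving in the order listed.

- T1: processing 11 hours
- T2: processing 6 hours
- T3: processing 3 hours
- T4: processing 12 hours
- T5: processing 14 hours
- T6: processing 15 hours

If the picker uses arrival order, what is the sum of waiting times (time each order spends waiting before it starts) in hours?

126

FIFO (arrival order): T1 T2 T3 T4 T5 T6.
T1: waits 0, runs 0→11
T2: waits 11, runs 11→17
T3: waits 17, runs 17→20
T4: waits 20, runs 20→32
T5: waits 32, runs 32→46
T6: waits 46, runs 46→61
Sum = 0+11+17+20+32+46 = 126.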